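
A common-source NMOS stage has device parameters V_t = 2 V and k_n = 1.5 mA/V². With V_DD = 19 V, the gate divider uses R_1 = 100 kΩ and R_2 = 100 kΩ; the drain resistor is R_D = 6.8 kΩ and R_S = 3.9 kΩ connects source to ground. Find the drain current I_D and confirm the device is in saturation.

V_G = V_DD·R_2/(R_1+R_2) = 19×100/200 = 9.5 V.
Assume saturation: I_D = (k_n/2)(V_GS − V_t)² with V_GS = V_G − I_D·R_S = 9.5 − 3.9·I_D.
Substituting gives 11.4·I_D² − 44.9·I_D + 42.2 = 0, with roots I_D = 1.55 or 2.38 mA.
The root I_D = 2.38 mA gives V_GS = 0.219 V ≤ V_t, so take I_D = 1.55 mA.
Then V_GS = 3.44 V and V_DS = V_DD − I_D(R_D+R_S) = 19 − 1.55×10.7 = 2.37 V.
Saturation requires V_DS ≥ V_GS − V_t = 1.44 V; 2.37 ≥ 1.44 ✓.

I_D ≈ 1.6 mA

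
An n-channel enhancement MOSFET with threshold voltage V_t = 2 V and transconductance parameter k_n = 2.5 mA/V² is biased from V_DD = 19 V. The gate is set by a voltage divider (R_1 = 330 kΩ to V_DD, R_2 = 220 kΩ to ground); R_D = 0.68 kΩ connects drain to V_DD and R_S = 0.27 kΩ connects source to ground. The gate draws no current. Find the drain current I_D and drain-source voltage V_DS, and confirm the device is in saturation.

I_D ≈ 10 mA, V_DS ≈ 9.3 V

V_G = V_DD·R_2/(R_1+R_2) = 19×220/550 = 7.6 V.
Assume saturation: I_D = (k_n/2)(V_GS − V_t)² with V_GS = V_G − I_D·R_S = 7.6 − 0.27·I_D.
Substituting gives 0.0911·I_D² − 4.78·I_D + 39.2 = 0, with roots I_D = 10.2 or 42.3 mA.
The root I_D = 42.3 mA gives V_GS = -3.82 V ≤ V_t, so take I_D = 10.2 mA.
Then V_GS = 4.85 V and V_DS = V_DD − I_D(R_D+R_S) = 19 − 10.2×0.95 = 9.33 V.
Saturation requires V_DS ≥ V_GS − V_t = 2.85 V; 9.33 ≥ 2.85 ✓.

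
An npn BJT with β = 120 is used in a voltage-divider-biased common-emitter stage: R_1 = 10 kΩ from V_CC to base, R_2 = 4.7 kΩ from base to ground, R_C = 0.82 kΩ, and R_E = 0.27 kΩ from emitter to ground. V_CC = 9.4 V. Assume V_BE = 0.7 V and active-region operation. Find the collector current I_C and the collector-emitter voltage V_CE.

Thevenize the base divider: V_Th = V_CC·R_2/(R_1+R_2) = 9.4×4.7/14.7 = 3.01 V, R_Th = R_1‖R_2 = 3.2 kΩ.
Base-emitter loop: V_Th = I_B·R_Th + V_BE + (β+1)I_B·R_E, so I_B = (3.01 − 0.7) / (3.2 + 121×0.27) = 0.0643 mA.
I_C = β·I_B = 120×0.0643 = 7.71 mA, and I_E = (β+1)I_B = 7.78 mA.
V_CE = V_CC − I_C·R_C − I_E·R_E = 9.4 − 7.71×0.82 − 7.78×0.27 = 0.975 V.
V_CE = 0.975 V > 0.2 V confirms active-region operation.

I_C ≈ 7.7 mA, V_CE ≈ 0.98 V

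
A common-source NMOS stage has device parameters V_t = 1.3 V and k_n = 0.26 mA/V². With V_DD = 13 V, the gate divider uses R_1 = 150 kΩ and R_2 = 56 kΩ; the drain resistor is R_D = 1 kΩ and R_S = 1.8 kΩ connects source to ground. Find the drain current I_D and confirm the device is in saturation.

I_D ≈ 0.34 mA

V_G = V_DD·R_2/(R_1+R_2) = 13×56/206 = 3.53 V.
Assume saturation: I_D = (k_n/2)(V_GS − V_t)² with V_GS = V_G − I_D·R_S = 3.53 − 1.8·I_D.
Substituting gives 0.421·I_D² − 2.05·I_D + 0.649 = 0, with roots I_D = 0.341 or 4.52 mA.
The root I_D = 4.52 mA gives V_GS = -4.59 V ≤ V_t, so take I_D = 0.341 mA.
Then V_GS = 2.92 V and V_DS = V_DD − I_D(R_D+R_S) = 13 − 0.341×2.8 = 12 V.
Saturation requires V_DS ≥ V_GS − V_t = 1.62 V; 12 ≥ 1.62 ✓.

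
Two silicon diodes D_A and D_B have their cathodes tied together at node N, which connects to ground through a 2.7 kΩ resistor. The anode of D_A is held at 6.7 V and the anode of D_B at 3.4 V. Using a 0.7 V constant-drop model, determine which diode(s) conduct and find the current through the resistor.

Assume both conduct. Then node N would need to be at both 6.7−0.7 = 6 V and 3.4−0.7 = 2.7 V, which is impossible.
Assume only D_A conducts: V_N = 6.7 − 0.7 = 6 V, so I_R = 6/2.7 = 2.22 mA.
Check D_B: its anode-to-cathode voltage is 3.4 − 6 = -2.6 V < 0.7 V, so it is off. The assumption is consistent.

Only D_A conducts; I_R ≈ 2.2 mA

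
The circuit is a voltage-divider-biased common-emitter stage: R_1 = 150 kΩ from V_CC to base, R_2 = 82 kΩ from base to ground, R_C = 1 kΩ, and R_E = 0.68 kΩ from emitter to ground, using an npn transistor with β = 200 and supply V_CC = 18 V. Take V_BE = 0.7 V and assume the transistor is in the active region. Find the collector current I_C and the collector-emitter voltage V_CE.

Thevenize the base divider: V_Th = V_CC·R_2/(R_1+R_2) = 18×82/232 = 6.36 V, R_Th = R_1‖R_2 = 53 kΩ.
Base-emitter loop: V_Th = I_B·R_Th + V_BE + (β+1)I_B·R_E, so I_B = (6.36 − 0.7) / (53 + 201×0.68) = 0.0298 mA.
I_C = β·I_B = 200×0.0298 = 5.97 mA, and I_E = (β+1)I_B = 6 mA.
V_CE = V_CC − I_C·R_C − I_E·R_E = 18 − 5.97×1 − 6×0.68 = 7.95 V.
V_CE = 7.95 V > 0.2 V confirms active-region operation.

I_C ≈ 6 mA, V_CE ≈ 8 V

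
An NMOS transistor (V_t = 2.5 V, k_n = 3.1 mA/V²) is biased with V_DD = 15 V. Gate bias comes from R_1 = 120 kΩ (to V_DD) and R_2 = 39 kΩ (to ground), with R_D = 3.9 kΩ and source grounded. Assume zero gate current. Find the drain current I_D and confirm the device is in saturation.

I_D ≈ 2.2 mA

V_G = V_DD·R_2/(R_1+R_2) = 15×39/159 = 3.68 V. With the source grounded, V_GS = V_G = 3.68 V.
Assume saturation: I_D = (k_n/2)(V_GS − V_t)² = (3.1/2)×(3.68 − 2.5)² = 1.55×1.18² = 2.16 mA.
V_DS = V_DD − I_D·R_D = 15 − 2.16×3.9 = 6.59 V.
Saturation requires V_DS ≥ V_GS − V_t = 1.18 V; 6.59 ≥ 1.18 ✓.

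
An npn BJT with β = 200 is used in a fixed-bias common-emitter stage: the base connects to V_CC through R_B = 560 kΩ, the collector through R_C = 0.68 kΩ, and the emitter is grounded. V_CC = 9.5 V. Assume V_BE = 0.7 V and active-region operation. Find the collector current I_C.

Base loop: V_CC = I_B·R_B + V_BE, so I_B = (9.5 − 0.7)/560 kΩ = 0.0157 mA.
In the active region I_C = β·I_B = 200 × 0.0157 = 3.14 mA.
Collector loop: V_CE = V_CC − I_C·R_C = 9.5 − 3.14×0.68 = 7.36 V.
Since V_CE = 7.36 V > V_CE(sat) ≈ 0.2 V, the transistor is in the active region as assumed.

I_C ≈ 3.1 mA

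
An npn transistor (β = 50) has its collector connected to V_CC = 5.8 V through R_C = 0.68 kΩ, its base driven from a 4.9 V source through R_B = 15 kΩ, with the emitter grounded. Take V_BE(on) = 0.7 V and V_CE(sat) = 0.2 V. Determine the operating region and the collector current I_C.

saturation; I_C ≈ 8.2 mA

Assume active: I_B = (4.9 − 0.7)/15 = 0.28 mA, giving I_C = β·I_B = 14 mA.
But then V_CE = 5.8 − 14×0.68 = -3.72 V < V_CE(sat) = 0.2 V — impossible in the active region.
So the transistor is saturated. With V_CE = 0.2 V, I_C = (V_CC − 0.2)/R_C = 5.6/0.68 = 8.24 mA.
Check: β·I_B = 14 mA > I_C = 8.24 mA, confirming saturation.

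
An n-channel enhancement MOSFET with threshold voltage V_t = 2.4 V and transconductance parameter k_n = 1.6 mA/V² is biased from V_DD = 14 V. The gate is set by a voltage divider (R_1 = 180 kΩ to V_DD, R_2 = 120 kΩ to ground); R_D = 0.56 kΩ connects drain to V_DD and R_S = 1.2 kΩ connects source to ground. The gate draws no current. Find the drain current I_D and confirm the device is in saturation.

I_D ≈ 1.5 mA

V_G = V_DD·R_2/(R_1+R_2) = 14×120/300 = 5.6 V.
Assume saturation: I_D = (k_n/2)(V_GS − V_t)² with V_GS = V_G − I_D·R_S = 5.6 − 1.2·I_D.
Substituting gives 1.15·I_D² − 7.14·I_D + 8.19 = 0, with roots I_D = 1.52 or 4.68 mA.
The root I_D = 4.68 mA gives V_GS = -0.0194 V ≤ V_t, so take I_D = 1.52 mA.
Then V_GS = 3.78 V and V_DS = V_DD − I_D(R_D+R_S) = 14 − 1.52×1.76 = 11.3 V.
Saturation requires V_DS ≥ V_GS − V_t = 1.38 V; 11.3 ≥ 1.38 ✓.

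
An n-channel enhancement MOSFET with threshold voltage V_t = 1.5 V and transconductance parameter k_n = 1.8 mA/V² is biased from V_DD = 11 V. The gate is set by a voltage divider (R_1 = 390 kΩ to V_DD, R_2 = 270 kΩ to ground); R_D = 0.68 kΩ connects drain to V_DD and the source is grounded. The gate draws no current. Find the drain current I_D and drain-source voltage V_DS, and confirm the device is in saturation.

V_G = V_DD·R_2/(R_1+R_2) = 11×270/660 = 4.5 V. With the source grounded, V_GS = V_G = 4.5 V.
Assume saturation: I_D = (k_n/2)(V_GS − V_t)² = (1.8/2)×(4.5 − 1.5)² = 0.9×3² = 8.1 mA.
V_DS = V_DD − I_D·R_D = 11 − 8.1×0.68 = 5.49 V.
Saturation requires V_DS ≥ V_GS − V_t = 3 V; 5.49 ≥ 3 ✓.

I_D ≈ 8.1 mA, V_DS ≈ 5.5 V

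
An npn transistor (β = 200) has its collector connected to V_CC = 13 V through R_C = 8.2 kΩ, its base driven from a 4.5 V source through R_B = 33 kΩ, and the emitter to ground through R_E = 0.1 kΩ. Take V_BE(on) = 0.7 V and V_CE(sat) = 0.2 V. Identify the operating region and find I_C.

Assume active: I_B = (4.5 − 0.7)/(33 + 201×0.1) = 0.0716 mA, I_C = β·I_B = 14.3 mA.
Then V_CE = 13 − 14.3×8.2 − 14.4×0.1 = -106 V < 0.2 V — the active assumption fails.
Re-solve with V_CE = 0.2 V. KCL at the emitter: V_E/R_E = (V_BB−0.7−V_E)/R_B + (V_CC−0.2−V_E)/R_C, giving V_E = 0.165 V.
I_C = (V_CC − 0.2 − V_E)/R_C = (12.8 − 0.165)/8.2 = 1.54 mA.
Check: I_B = (3.8 − 0.165)/33 = 0.11 mA, and β·I_B = 22 mA > I_C, confirming saturation.

saturation; I_C ≈ 1.5 mA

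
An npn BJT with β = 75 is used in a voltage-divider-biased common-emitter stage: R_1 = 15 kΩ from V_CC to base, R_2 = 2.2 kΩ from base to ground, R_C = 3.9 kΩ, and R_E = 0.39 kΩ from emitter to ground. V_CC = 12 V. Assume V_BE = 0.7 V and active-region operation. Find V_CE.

V_CE ≈ 3.5 V

Thevenize the base divider: V_Th = V_CC·R_2/(R_1+R_2) = 12×2.2/17.2 = 1.53 V, R_Th = R_1‖R_2 = 1.92 kΩ.
Base-emitter loop: V_Th = I_B·R_Th + V_BE + (β+1)I_B·R_E, so I_B = (1.53 − 0.7) / (1.92 + 76×0.39) = 0.0265 mA.
I_C = β·I_B = 75×0.0265 = 1.98 mA, and I_E = (β+1)I_B = 2.01 mA.
V_CE = V_CC − I_C·R_C − I_E·R_E = 12 − 1.98×3.9 − 2.01×0.39 = 3.48 V.
V_CE = 3.48 V > 0.2 V confirms active-region operation.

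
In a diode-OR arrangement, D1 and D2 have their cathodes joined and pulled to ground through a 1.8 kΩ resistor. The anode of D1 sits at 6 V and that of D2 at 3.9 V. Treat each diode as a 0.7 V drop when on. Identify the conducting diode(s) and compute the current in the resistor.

Assume both conduct. Then node N would need to be at both 6−0.7 = 5.3 V and 3.9−0.7 = 3.2 V, which is impossible.
Assume only D1 conducts: V_N = 6 − 0.7 = 5.3 V, so I_R = 5.3/1.8 = 2.94 mA.
Check D2: its anode-to-cathode voltage is 3.9 − 5.3 = -1.4 V < 0.7 V, so it is off. The assumption is consistent.

Only D1 conducts; I_R ≈ 2.9 mA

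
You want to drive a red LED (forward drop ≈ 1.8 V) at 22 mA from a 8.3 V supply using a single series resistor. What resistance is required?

The resistor drops V_S − V_D = 8.3 − 1.8 = 6.5 V at 22 mA.
R = 6.5 V / 22 mA = 0.295 kΩ.

R ≈ 0.3 kΩ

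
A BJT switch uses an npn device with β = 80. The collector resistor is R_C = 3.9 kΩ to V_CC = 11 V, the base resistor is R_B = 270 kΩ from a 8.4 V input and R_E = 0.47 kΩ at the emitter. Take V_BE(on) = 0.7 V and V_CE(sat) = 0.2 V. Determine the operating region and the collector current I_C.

active; I_C ≈ 2 mA

Assume active. Base-emitter loop: I_B = (V_BB − V_BE)/(R_B + (β+1)R_E) = (8.4 − 0.7)/(270 + 81×0.47) = 0.025 mA.
I_C = β·I_B = 80×0.025 = 2 mA.
V_CE = V_CC − I_C·R_C − I_E·R_E = 11 − 2×3.9 − 2.02×0.47 = 2.25 V > V_CE(sat), so the active-region assumption holds.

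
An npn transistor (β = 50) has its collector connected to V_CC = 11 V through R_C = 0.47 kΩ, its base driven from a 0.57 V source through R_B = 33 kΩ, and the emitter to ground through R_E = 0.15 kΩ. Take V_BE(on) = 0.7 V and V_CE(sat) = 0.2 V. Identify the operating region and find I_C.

V_BB = 0.57 V ≤ V_BE(on) = 0.7 V, so the base-emitter junction is not forward biased.
The transistor is in cutoff: I_B = I_C = 0.

cutoff; I_C ≈ 0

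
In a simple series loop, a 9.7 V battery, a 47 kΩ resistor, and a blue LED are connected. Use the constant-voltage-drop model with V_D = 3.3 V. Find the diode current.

KVL around the loop: 9.7 = V_D + I·R = 3.3 + I × 47 kΩ.
So I = (9.7 − 3.3) / 47 kΩ = 6.4 / 47 = 0.136 mA.

I ≈ 0.14 mA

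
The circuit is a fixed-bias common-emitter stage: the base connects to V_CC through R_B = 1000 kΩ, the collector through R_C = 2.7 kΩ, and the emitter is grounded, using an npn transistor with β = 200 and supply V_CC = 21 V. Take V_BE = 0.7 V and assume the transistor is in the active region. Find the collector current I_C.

I_C ≈ 4.1 mA

Base loop: V_CC = I_B·R_B + V_BE, so I_B = (21 − 0.7)/1000 kΩ = 0.0203 mA.
In the active region I_C = β·I_B = 200 × 0.0203 = 4.06 mA.
Collector loop: V_CE = V_CC − I_C·R_C = 21 − 4.06×2.7 = 10 V.
Since V_CE = 10 V > V_CE(sat) ≈ 0.2 V, the transistor is in the active region as assumed.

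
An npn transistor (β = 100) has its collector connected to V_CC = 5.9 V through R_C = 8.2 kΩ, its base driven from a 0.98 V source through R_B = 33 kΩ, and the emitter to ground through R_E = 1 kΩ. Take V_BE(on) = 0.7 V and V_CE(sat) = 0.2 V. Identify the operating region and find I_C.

active; I_C ≈ 0.21 mA

Assume active. Base-emitter loop: I_B = (V_BB − V_BE)/(R_B + (β+1)R_E) = (0.98 − 0.7)/(33 + 101×1) = 0.00209 mA.
I_C = β·I_B = 100×0.00209 = 0.209 mA.
V_CE = V_CC − I_C·R_C − I_E·R_E = 5.9 − 0.209×8.2 − 0.211×1 = 3.98 V > V_CE(sat), so the active-region assumption holds.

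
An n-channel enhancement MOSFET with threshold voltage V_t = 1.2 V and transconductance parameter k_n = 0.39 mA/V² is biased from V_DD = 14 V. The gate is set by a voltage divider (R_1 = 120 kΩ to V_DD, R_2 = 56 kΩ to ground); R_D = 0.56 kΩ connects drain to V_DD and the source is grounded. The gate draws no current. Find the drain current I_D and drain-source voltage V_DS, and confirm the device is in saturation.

V_G = V_DD·R_2/(R_1+R_2) = 14×56/176 = 4.45 V. With the source grounded, V_GS = V_G = 4.45 V.
Assume saturation: I_D = (k_n/2)(V_GS − V_t)² = (0.39/2)×(4.45 − 1.2)² = 0.195×3.25² = 2.07 mA.
V_DS = V_DD − I_D·R_D = 14 − 2.07×0.56 = 12.8 V.
Saturation requires V_DS ≥ V_GS − V_t = 3.25 V; 12.8 ≥ 3.25 ✓.

I_D ≈ 2.1 mA, V_DS ≈ 13 V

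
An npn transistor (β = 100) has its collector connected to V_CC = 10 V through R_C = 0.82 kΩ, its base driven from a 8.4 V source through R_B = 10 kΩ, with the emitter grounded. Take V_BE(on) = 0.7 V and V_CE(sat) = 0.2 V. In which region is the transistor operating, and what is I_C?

saturation; I_C ≈ 12 mA

Assume active: I_B = (8.4 − 0.7)/10 = 0.77 mA, giving I_C = β·I_B = 77 mA.
But then V_CE = 10 − 77×0.82 = -53.1 V < V_CE(sat) = 0.2 V — impossible in the active region.
So the transistor is saturated. With V_CE = 0.2 V, I_C = (V_CC − 0.2)/R_C = 9.8/0.82 = 12 mA.
Check: β·I_B = 77 mA > I_C = 12 mA, confirming saturation.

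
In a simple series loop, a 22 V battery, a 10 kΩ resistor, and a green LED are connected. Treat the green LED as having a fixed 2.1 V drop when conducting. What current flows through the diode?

I ≈ 2 mA

KVL around the loop: 22 = V_D + I·R = 2.1 + I × 10 kΩ.
So I = (22 − 2.1) / 10 kΩ = 19.9 / 10 = 1.99 mA.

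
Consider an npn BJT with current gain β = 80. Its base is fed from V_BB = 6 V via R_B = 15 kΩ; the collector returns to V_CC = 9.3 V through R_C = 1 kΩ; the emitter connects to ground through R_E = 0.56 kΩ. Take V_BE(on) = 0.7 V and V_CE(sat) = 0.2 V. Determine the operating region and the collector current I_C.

Assume active: I_B = (6 − 0.7)/(15 + 81×0.56) = 0.0878 mA, I_C = β·I_B = 7.02 mA.
Then V_CE = 9.3 − 7.02×1 − 7.11×0.56 = -1.71 V < 0.2 V — the active assumption fails.
Re-solve with V_CE = 0.2 V. KCL at the emitter: V_E/R_E = (V_BB−0.7−V_E)/R_B + (V_CC−0.2−V_E)/R_C, giving V_E = 3.31 V.
I_C = (V_CC − 0.2 − V_E)/R_C = (9.1 − 3.31)/1 = 5.79 mA.
Check: I_B = (5.3 − 3.31)/15 = 0.132 mA, and β·I_B = 10.6 mA > I_C, confirming saturation.

saturation; I_C ≈ 5.8 mA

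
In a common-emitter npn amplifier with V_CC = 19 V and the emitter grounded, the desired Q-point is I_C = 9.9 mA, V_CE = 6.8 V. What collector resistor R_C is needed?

Collector loop: V_CC = I_C·R_C + V_CE.
R_C = (V_CC − V_CE)/I_C = (19 − 6.8)/9.9 = 1.23 kΩ.

R_C ≈ 1.2 kΩ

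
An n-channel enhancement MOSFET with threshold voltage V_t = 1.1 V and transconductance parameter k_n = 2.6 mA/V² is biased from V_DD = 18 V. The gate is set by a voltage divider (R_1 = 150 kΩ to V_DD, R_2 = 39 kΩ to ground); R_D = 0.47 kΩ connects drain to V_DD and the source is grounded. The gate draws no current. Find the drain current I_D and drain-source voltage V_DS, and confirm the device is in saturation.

V_G = V_DD·R_2/(R_1+R_2) = 18×39/189 = 3.71 V. With the source grounded, V_GS = V_G = 3.71 V.
Assume saturation: I_D = (k_n/2)(V_GS − V_t)² = (2.6/2)×(3.71 − 1.1)² = 1.3×2.61² = 8.88 mA.
V_DS = V_DD − I_D·R_D = 18 − 8.88×0.47 = 13.8 V.
Saturation requires V_DS ≥ V_GS − V_t = 2.61 V; 13.8 ≥ 2.61 ✓.

I_D ≈ 8.9 mA, V_DS ≈ 14 V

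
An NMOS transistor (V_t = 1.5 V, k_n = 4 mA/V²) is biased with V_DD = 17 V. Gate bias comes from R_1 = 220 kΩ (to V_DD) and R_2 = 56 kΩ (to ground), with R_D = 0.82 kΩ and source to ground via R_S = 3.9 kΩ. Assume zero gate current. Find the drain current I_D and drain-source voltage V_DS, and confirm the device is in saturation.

V_G = V_DD·R_2/(R_1+R_2) = 17×56/276 = 3.45 V.
Assume saturation: I_D = (k_n/2)(V_GS − V_t)² with V_GS = V_G − I_D·R_S = 3.45 − 3.9·I_D.
Substituting gives 30.4·I_D² − 31.4·I_D + 7.6 = 0, with roots I_D = 0.387 or 0.645 mA.
The root I_D = 0.645 mA gives V_GS = 0.932 V ≤ V_t, so take I_D = 0.387 mA.
Then V_GS = 1.94 V and V_DS = V_DD − I_D(R_D+R_S) = 17 − 0.387×4.72 = 15.2 V.
Saturation requires V_DS ≥ V_GS − V_t = 0.44 V; 15.2 ≥ 0.44 ✓.

I_D ≈ 0.39 mA, V_DS ≈ 15 V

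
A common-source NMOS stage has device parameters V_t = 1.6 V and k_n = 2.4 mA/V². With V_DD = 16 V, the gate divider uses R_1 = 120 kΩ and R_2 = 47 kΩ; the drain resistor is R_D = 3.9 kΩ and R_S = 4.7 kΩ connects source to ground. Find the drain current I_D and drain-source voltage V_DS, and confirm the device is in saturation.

I_D ≈ 0.48 mA, V_DS ≈ 12 V

V_G = V_DD·R_2/(R_1+R_2) = 16×47/167 = 4.5 V.
Assume saturation: I_D = (k_n/2)(V_GS − V_t)² with V_GS = V_G − I_D·R_S = 4.5 − 4.7·I_D.
Substituting gives 26.5·I_D² − 33.7·I_D + 10.1 = 0, with roots I_D = 0.483 or 0.79 mA.
The root I_D = 0.79 mA gives V_GS = 0.788 V ≤ V_t, so take I_D = 0.483 mA.
Then V_GS = 2.23 V and V_DS = V_DD − I_D(R_D+R_S) = 16 − 0.483×8.6 = 11.8 V.
Saturation requires V_DS ≥ V_GS − V_t = 0.634 V; 11.8 ≥ 0.634 ✓.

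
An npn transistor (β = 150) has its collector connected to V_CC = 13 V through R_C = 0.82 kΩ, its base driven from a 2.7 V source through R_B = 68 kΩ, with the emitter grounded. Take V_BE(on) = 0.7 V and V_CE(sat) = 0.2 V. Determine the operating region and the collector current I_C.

active; I_C ≈ 4.4 mA

Assume active. Base-emitter loop: I_B = (V_BB − V_BE)/R_B = (2.7 − 0.7)/68 = 0.0294 mA.
I_C = β·I_B = 150×0.0294 = 4.41 mA.
V_CE = V_CC − I_C·R_C = 13 − 4.41×0.82 = 9.38 V > V_CE(sat), so the active-region assumption holds.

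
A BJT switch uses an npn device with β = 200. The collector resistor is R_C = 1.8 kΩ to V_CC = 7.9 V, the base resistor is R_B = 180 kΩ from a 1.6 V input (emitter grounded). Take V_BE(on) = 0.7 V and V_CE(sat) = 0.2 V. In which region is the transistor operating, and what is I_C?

Assume active. Base-emitter loop: I_B = (V_BB − V_BE)/R_B = (1.6 − 0.7)/180 = 0.005 mA.
I_C = β·I_B = 200×0.005 = 1 mA.
V_CE = V_CC − I_C·R_C = 7.9 − 1×1.8 = 6.1 V > V_CE(sat), so the active-region assumption holds.

active; I_C ≈ 1 mA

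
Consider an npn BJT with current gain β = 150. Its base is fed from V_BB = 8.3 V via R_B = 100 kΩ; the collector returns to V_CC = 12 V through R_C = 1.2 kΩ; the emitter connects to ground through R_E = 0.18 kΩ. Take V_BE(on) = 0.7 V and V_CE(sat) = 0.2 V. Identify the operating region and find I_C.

saturation; I_C ≈ 8.5 mA

Assume active: I_B = (8.3 − 0.7)/(100 + 151×0.18) = 0.0598 mA, I_C = β·I_B = 8.96 mA.
Then V_CE = 12 − 8.96×1.2 − 9.02×0.18 = -0.381 V < 0.2 V — the active assumption fails.
Re-solve with V_CE = 0.2 V. KCL at the emitter: V_E/R_E = (V_BB−0.7−V_E)/R_B + (V_CC−0.2−V_E)/R_C, giving V_E = 1.55 V.
I_C = (V_CC − 0.2 − V_E)/R_C = (11.8 − 1.55)/1.2 = 8.54 mA.
Check: I_B = (7.6 − 1.55)/100 = 0.0605 mA, and β·I_B = 9.08 mA > I_C, confirming saturation.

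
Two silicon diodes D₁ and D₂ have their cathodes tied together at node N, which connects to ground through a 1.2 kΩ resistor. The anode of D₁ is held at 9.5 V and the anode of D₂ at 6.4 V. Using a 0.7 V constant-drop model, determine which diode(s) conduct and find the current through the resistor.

Assume both conduct. Then node N would need to be at both 9.5−0.7 = 8.8 V and 6.4−0.7 = 5.7 V, which is impossible.
Assume only D₁ conducts: V_N = 9.5 − 0.7 = 8.8 V, so I_R = 8.8/1.2 = 7.33 mA.
Check D₂: its anode-to-cathode voltage is 6.4 − 8.8 = -2.4 V < 0.7 V, so it is off. The assumption is consistent.

Only D₁ conducts; I_R ≈ 7.3 mA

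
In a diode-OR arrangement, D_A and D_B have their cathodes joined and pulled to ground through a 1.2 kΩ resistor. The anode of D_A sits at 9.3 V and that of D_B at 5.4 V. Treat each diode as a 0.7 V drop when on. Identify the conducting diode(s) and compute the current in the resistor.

Assume both conduct. Then node N would need to be at both 9.3−0.7 = 8.6 V and 5.4−0.7 = 4.7 V, which is impossible.
Assume only D_A conducts: V_N = 9.3 − 0.7 = 8.6 V, so I_R = 8.6/1.2 = 7.17 mA.
Check D_B: its anode-to-cathode voltage is 5.4 − 8.6 = -3.2 V < 0.7 V, so it is off. The assumption is consistent.

Only D_A conducts; I_R ≈ 7.2 mA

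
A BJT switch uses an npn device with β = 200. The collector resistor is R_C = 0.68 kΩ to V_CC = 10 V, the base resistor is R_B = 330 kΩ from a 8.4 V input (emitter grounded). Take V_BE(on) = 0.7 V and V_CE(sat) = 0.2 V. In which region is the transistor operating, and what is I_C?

active; I_C ≈ 4.7 mA

Assume active. Base-emitter loop: I_B = (V_BB − V_BE)/R_B = (8.4 − 0.7)/330 = 0.0233 mA.
I_C = β·I_B = 200×0.0233 = 4.67 mA.
V_CE = V_CC − I_C·R_C = 10 − 4.67×0.68 = 6.83 V > V_CE(sat), so the active-region assumption holds.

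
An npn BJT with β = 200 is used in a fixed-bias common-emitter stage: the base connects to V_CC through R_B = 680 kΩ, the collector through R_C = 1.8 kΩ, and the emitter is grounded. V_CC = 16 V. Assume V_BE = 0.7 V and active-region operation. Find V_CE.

Base loop: V_CC = I_B·R_B + V_BE, so I_B = (16 − 0.7)/680 kΩ = 0.0225 mA.
In the active region I_C = β·I_B = 200 × 0.0225 = 4.5 mA.
Collector loop: V_CE = V_CC − I_C·R_C = 16 − 4.5×1.8 = 7.9 V.
Since V_CE = 7.9 V > V_CE(sat) ≈ 0.2 V, the transistor is in the active region as assumed.

V_CE ≈ 7.9 V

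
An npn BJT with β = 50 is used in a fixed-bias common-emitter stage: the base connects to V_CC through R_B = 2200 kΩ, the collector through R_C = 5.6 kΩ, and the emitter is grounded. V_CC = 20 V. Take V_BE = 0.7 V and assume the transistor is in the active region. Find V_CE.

Base loop: V_CC = I_B·R_B + V_BE, so I_B = (20 − 0.7)/2200 kΩ = 0.00877 mA.
In the active region I_C = β·I_B = 50 × 0.00877 = 0.439 mA.
Collector loop: V_CE = V_CC − I_C·R_C = 20 − 0.439×5.6 = 17.5 V.
Since V_CE = 17.5 V > V_CE(sat) ≈ 0.2 V, the transistor is in the active region as assumed.

V_CE ≈ 18 V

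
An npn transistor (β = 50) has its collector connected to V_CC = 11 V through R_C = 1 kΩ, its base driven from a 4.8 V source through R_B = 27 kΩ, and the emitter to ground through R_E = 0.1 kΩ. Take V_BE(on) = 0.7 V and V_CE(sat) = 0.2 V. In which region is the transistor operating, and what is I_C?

active; I_C ≈ 6.4 mA

Assume active. Base-emitter loop: I_B = (V_BB − V_BE)/(R_B + (β+1)R_E) = (4.8 − 0.7)/(27 + 51×0.1) = 0.128 mA.
I_C = β·I_B = 50×0.128 = 6.39 mA.
V_CE = V_CC − I_C·R_C − I_E·R_E = 11 − 6.39×1 − 6.51×0.1 = 3.96 V > V_CE(sat), so the active-region assumption holds.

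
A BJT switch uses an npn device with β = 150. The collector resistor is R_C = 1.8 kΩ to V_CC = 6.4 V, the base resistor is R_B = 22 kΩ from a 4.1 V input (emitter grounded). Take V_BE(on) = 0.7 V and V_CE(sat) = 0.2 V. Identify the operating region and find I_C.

Assume active: I_B = (4.1 − 0.7)/22 = 0.155 mA, giving I_C = β·I_B = 23.2 mA.
But then V_CE = 6.4 − 23.2×1.8 = -35.3 V < V_CE(sat) = 0.2 V — impossible in the active region.
So the transistor is saturated. With V_CE = 0.2 V, I_C = (V_CC − 0.2)/R_C = 6.2/1.8 = 3.44 mA.
Check: β·I_B = 23.2 mA > I_C = 3.44 mA, confirming saturation.

saturation; I_C ≈ 3.4 mA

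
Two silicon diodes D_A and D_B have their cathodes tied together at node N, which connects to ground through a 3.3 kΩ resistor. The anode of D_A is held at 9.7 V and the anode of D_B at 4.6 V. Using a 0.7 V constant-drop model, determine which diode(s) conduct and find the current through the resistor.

Only D_A conducts; I_R ≈ 2.7 mA

Assume both conduct. Then node N would need to be at both 9.7−0.7 = 9 V and 4.6−0.7 = 3.9 V, which is impossible.
Assume only D_A conducts: V_N = 9.7 − 0.7 = 9 V, so I_R = 9/3.3 = 2.73 mA.
Check D_B: its anode-to-cathode voltage is 4.6 − 9 = -4.4 V < 0.7 V, so it is off. The assumption is consistent.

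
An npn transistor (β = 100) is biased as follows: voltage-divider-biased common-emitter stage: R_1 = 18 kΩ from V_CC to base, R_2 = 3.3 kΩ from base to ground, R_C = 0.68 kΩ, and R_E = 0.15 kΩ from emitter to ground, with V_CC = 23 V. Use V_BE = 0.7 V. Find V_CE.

Thevenize the base divider: V_Th = V_CC·R_2/(R_1+R_2) = 23×3.3/21.3 = 3.56 V, R_Th = R_1‖R_2 = 2.79 kΩ.
Base-emitter loop: V_Th = I_B·R_Th + V_BE + (β+1)I_B·R_E, so I_B = (3.56 − 0.7) / (2.79 + 101×0.15) = 0.16 mA.
I_C = β·I_B = 100×0.16 = 16 mA, and I_E = (β+1)I_B = 16.1 mA.
V_CE = V_CC − I_C·R_C − I_E·R_E = 23 − 16×0.68 − 16.1×0.15 = 9.73 V.
V_CE = 9.73 V > 0.2 V confirms active-region operation.

V_CE ≈ 9.7 V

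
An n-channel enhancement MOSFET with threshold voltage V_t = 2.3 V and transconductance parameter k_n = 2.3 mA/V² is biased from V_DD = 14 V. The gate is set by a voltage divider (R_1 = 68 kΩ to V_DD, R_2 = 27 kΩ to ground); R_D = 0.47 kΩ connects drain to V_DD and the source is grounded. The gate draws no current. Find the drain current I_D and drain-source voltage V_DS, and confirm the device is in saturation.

I_D ≈ 3.2 mA, V_DS ≈ 12 V

V_G = V_DD·R_2/(R_1+R_2) = 14×27/95 = 3.98 V. With the source grounded, V_GS = V_G = 3.98 V.
Assume saturation: I_D = (k_n/2)(V_GS − V_t)² = (2.3/2)×(3.98 − 2.3)² = 1.15×1.68² = 3.24 mA.
V_DS = V_DD − I_D·R_D = 14 − 3.24×0.47 = 12.5 V.
Saturation requires V_DS ≥ V_GS − V_t = 1.68 V; 12.5 ≥ 1.68 ✓.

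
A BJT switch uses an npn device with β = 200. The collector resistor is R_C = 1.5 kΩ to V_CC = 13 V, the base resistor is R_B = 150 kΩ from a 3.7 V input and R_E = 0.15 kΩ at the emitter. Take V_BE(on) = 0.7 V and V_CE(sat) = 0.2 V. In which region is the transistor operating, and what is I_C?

Assume active. Base-emitter loop: I_B = (V_BB − V_BE)/(R_B + (β+1)R_E) = (3.7 − 0.7)/(150 + 201×0.15) = 0.0167 mA.
I_C = β·I_B = 200×0.0167 = 3.33 mA.
V_CE = V_CC − I_C·R_C − I_E·R_E = 13 − 3.33×1.5 − 3.35×0.15 = 7.5 V > V_CE(sat), so the active-region assumption holds.

active; I_C ≈ 3.3 mA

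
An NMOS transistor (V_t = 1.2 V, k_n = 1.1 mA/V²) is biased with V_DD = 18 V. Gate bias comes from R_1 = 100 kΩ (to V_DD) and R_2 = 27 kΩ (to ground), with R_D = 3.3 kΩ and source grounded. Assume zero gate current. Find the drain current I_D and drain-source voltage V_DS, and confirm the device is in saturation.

V_G = V_DD·R_2/(R_1+R_2) = 18×27/127 = 3.83 V. With the source grounded, V_GS = V_G = 3.83 V.
Assume saturation: I_D = (k_n/2)(V_GS − V_t)² = (1.1/2)×(3.83 − 1.2)² = 0.55×2.63² = 3.79 mA.
V_DS = V_DD − I_D·R_D = 18 − 3.79×3.3 = 5.48 V.
Saturation requires V_DS ≥ V_GS − V_t = 2.63 V; 5.48 ≥ 2.63 ✓.

I_D ≈ 3.8 mA, V_DS ≈ 5.5 V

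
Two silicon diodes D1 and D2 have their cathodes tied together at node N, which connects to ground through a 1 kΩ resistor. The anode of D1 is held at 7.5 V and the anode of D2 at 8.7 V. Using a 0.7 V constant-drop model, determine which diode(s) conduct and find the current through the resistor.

Assume both conduct. Then node N would need to be at both 7.5−0.7 = 6.8 V and 8.7−0.7 = 8 V, which is impossible.
Assume only D2 conducts: V_N = 8.7 − 0.7 = 8 V, so I_R = 8/1 = 8 mA.
Check D1: its anode-to-cathode voltage is 7.5 − 8 = -0.5 V < 0.7 V, so it is off. The assumption is consistent.

Only D2 conducts; I_R ≈ 8 mA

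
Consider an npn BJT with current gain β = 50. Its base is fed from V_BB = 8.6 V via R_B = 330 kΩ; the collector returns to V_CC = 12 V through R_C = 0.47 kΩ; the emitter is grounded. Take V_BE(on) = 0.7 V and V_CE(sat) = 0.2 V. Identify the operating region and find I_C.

Assume active. Base-emitter loop: I_B = (V_BB − V_BE)/R_B = (8.6 − 0.7)/330 = 0.0239 mA.
I_C = β·I_B = 50×0.0239 = 1.2 mA.
V_CE = V_CC − I_C·R_C = 12 − 1.2×0.47 = 11.4 V > V_CE(sat), so the active-region assumption holds.

active; I_C ≈ 1.2 mA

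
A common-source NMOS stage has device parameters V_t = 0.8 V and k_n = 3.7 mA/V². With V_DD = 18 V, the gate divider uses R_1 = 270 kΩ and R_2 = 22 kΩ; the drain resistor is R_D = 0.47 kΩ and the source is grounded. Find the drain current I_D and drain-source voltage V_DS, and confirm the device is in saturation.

I_D ≈ 0.57 mA, V_DS ≈ 18 V

V_G = V_DD·R_2/(R_1+R_2) = 18×22/292 = 1.36 V. With the source grounded, V_GS = V_G = 1.36 V.
Assume saturation: I_D = (k_n/2)(V_GS − V_t)² = (3.7/2)×(1.36 − 0.8)² = 1.85×0.556² = 0.572 mA.
V_DS = V_DD − I_D·R_D = 18 − 0.572×0.47 = 17.7 V.
Saturation requires V_DS ≥ V_GS − V_t = 0.556 V; 17.7 ≥ 0.556 ✓.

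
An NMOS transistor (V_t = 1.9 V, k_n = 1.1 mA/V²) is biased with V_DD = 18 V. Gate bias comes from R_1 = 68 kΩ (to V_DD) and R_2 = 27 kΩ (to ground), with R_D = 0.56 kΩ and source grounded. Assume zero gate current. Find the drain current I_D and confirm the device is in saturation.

I_D ≈ 5.7 mA

V_G = V_DD·R_2/(R_1+R_2) = 18×27/95 = 5.12 V. With the source grounded, V_GS = V_G = 5.12 V.
Assume saturation: I_D = (k_n/2)(V_GS − V_t)² = (1.1/2)×(5.12 − 1.9)² = 0.55×3.22² = 5.69 mA.
V_DS = V_DD − I_D·R_D = 18 − 5.69×0.56 = 14.8 V.
Saturation requires V_DS ≥ V_GS − V_t = 3.22 V; 14.8 ≥ 3.22 ✓.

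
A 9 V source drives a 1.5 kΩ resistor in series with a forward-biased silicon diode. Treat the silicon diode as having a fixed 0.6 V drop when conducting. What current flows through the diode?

KVL around the loop: 9 = V_D + I·R = 0.6 + I × 1.5 kΩ.
So I = (9 − 0.6) / 1.5 kΩ = 8.4 / 1.5 = 5.6 mA.

I ≈ 5.6 mA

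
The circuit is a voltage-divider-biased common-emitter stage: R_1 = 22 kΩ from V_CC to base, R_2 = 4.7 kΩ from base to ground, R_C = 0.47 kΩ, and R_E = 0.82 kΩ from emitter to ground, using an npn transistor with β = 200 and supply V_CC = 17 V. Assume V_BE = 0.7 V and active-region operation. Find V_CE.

V_CE ≈ 13 V

Thevenize the base divider: V_Th = V_CC·R_2/(R_1+R_2) = 17×4.7/26.7 = 2.99 V, R_Th = R_1‖R_2 = 3.87 kΩ.
Base-emitter loop: V_Th = I_B·R_Th + V_BE + (β+1)I_B·R_E, so I_B = (2.99 − 0.7) / (3.87 + 201×0.82) = 0.0136 mA.
I_C = β·I_B = 200×0.0136 = 2.72 mA, and I_E = (β+1)I_B = 2.73 mA.
V_CE = V_CC − I_C·R_C − I_E·R_E = 17 − 2.72×0.47 − 2.73×0.82 = 13.5 V.
V_CE = 13.5 V > 0.2 V confirms active-region operation.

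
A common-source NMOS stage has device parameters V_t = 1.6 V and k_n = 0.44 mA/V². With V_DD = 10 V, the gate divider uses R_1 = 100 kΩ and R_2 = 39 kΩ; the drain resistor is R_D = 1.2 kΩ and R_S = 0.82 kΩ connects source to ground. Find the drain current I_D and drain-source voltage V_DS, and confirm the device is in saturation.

V_G = V_DD·R_2/(R_1+R_2) = 10×39/139 = 2.81 V.
Assume saturation: I_D = (k_n/2)(V_GS − V_t)² with V_GS = V_G − I_D·R_S = 2.81 − 0.82·I_D.
Substituting gives 0.148·I_D² − 1.44·I_D + 0.32 = 0, with roots I_D = 0.228 or 9.47 mA.
The root I_D = 9.47 mA gives V_GS = -4.96 V ≤ V_t, so take I_D = 0.228 mA.
Then V_GS = 2.62 V and V_DS = V_DD − I_D(R_D+R_S) = 10 − 0.228×2.02 = 9.54 V.
Saturation requires V_DS ≥ V_GS − V_t = 1.02 V; 9.54 ≥ 1.02 ✓.

I_D ≈ 0.23 mA, V_DS ≈ 9.5 V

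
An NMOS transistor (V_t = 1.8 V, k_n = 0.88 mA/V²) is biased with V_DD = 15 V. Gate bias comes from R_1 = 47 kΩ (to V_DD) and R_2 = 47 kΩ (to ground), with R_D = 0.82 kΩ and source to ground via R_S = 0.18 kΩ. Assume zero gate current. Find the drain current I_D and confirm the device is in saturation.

V_G = V_DD·R_2/(R_1+R_2) = 15×47/94 = 7.5 V.
Assume saturation: I_D = (k_n/2)(V_GS − V_t)² with V_GS = V_G − I_D·R_S = 7.5 − 0.18·I_D.
Substituting gives 0.0143·I_D² − 1.9·I_D + 14.3 = 0, with roots I_D = 7.99 or 125 mA.
The root I_D = 125 mA gives V_GS = -15.1 V ≤ V_t, so take I_D = 7.99 mA.
Then V_GS = 6.06 V and V_DS = V_DD − I_D(R_D+R_S) = 15 − 7.99×1 = 7.01 V.
Saturation requires V_DS ≥ V_GS − V_t = 4.26 V; 7.01 ≥ 4.26 ✓.

I_D ≈ 8 mA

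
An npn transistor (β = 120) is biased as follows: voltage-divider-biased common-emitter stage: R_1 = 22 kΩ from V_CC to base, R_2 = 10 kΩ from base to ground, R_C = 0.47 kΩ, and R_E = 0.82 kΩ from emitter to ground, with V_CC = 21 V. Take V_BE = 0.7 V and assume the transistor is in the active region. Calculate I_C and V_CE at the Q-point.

Thevenize the base divider: V_Th = V_CC·R_2/(R_1+R_2) = 21×10/32 = 6.56 V, R_Th = R_1‖R_2 = 6.88 kΩ.
Base-emitter loop: V_Th = I_B·R_Th + V_BE + (β+1)I_B·R_E, so I_B = (6.56 − 0.7) / (6.88 + 121×0.82) = 0.0553 mA.
I_C = β·I_B = 120×0.0553 = 6.63 mA, and I_E = (β+1)I_B = 6.69 mA.
V_CE = V_CC − I_C·R_C − I_E·R_E = 21 − 6.63×0.47 − 6.69×0.82 = 12.4 V.
V_CE = 12.4 V > 0.2 V confirms active-region operation.

I_C ≈ 6.6 mA, V_CE ≈ 12 V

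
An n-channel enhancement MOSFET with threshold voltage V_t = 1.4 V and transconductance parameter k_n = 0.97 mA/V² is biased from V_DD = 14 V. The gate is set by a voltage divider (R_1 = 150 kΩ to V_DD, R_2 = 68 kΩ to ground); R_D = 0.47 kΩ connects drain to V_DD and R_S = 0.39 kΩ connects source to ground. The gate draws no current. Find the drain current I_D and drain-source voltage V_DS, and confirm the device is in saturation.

V_G = V_DD·R_2/(R_1+R_2) = 14×68/218 = 4.37 V.
Assume saturation: I_D = (k_n/2)(V_GS − V_t)² with V_GS = V_G − I_D·R_S = 4.37 − 0.39·I_D.
Substituting gives 0.0738·I_D² − 2.12·I_D + 4.27 = 0, with roots I_D = 2.18 or 26.6 mA.
The root I_D = 26.6 mA gives V_GS = -6.01 V ≤ V_t, so take I_D = 2.18 mA.
Then V_GS = 3.52 V and V_DS = V_DD − I_D(R_D+R_S) = 14 − 2.18×0.86 = 12.1 V.
Saturation requires V_DS ≥ V_GS − V_t = 2.12 V; 12.1 ≥ 2.12 ✓.

I_D ≈ 2.2 mA, V_DS ≈ 12 V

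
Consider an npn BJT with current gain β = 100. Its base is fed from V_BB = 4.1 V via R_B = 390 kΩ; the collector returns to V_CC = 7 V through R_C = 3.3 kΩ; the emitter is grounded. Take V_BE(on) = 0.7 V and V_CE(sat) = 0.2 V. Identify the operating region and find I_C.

active; I_C ≈ 0.87 mA

Assume active. Base-emitter loop: I_B = (V_BB − V_BE)/R_B = (4.1 − 0.7)/390 = 0.00872 mA.
I_C = β·I_B = 100×0.00872 = 0.872 mA.
V_CE = V_CC − I_C·R_C = 7 − 0.872×3.3 = 4.12 V > V_CE(sat), so the active-region assumption holds.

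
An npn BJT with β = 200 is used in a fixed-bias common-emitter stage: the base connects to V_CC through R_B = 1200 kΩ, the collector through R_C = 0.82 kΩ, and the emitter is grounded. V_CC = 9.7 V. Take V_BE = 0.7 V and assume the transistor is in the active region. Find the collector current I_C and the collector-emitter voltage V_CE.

I_C ≈ 1.5 mA, V_CE ≈ 8.5 V

Base loop: V_CC = I_B·R_B + V_BE, so I_B = (9.7 − 0.7)/1200 kΩ = 0.0075 mA.
In the active region I_C = β·I_B = 200 × 0.0075 = 1.5 mA.
Collector loop: V_CE = V_CC − I_C·R_C = 9.7 − 1.5×0.82 = 8.47 V.
Since V_CE = 8.47 V > V_CE(sat) ≈ 0.2 V, the transistor is in the active region as assumed.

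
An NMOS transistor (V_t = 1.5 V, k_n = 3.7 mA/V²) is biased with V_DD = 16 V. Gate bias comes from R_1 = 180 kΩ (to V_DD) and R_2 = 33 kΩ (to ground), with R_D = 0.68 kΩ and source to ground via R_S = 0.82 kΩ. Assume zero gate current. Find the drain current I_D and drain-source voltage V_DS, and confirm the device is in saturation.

I_D ≈ 0.54 mA, V_DS ≈ 15 V

V_G = V_DD·R_2/(R_1+R_2) = 16×33/213 = 2.48 V.
Assume saturation: I_D = (k_n/2)(V_GS − V_t)² with V_GS = V_G − I_D·R_S = 2.48 − 0.82·I_D.
Substituting gives 1.24·I_D² − 3.97·I_D + 1.77 = 0, with roots I_D = 0.537 or 2.65 mA.
The root I_D = 2.65 mA gives V_GS = 0.302 V ≤ V_t, so take I_D = 0.537 mA.
Then V_GS = 2.04 V and V_DS = V_DD − I_D(R_D+R_S) = 16 − 0.537×1.5 = 15.2 V.
Saturation requires V_DS ≥ V_GS − V_t = 0.539 V; 15.2 ≥ 0.539 ✓.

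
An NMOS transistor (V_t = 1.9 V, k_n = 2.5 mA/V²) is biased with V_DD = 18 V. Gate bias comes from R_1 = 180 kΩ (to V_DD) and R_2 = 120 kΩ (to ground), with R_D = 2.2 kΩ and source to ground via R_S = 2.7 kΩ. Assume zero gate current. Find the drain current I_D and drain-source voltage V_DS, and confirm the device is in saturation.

I_D ≈ 1.6 mA, V_DS ≈ 10 V

V_G = V_DD·R_2/(R_1+R_2) = 18×120/300 = 7.2 V.
Assume saturation: I_D = (k_n/2)(V_GS − V_t)² with V_GS = V_G − I_D·R_S = 7.2 − 2.7·I_D.
Substituting gives 9.11·I_D² − 36.8·I_D + 35.1 = 0, with roots I_D = 1.55 or 2.49 mA.
The root I_D = 2.49 mA gives V_GS = 0.49 V ≤ V_t, so take I_D = 1.55 mA.
Then V_GS = 3.01 V and V_DS = V_DD − I_D(R_D+R_S) = 18 − 1.55×4.9 = 10.4 V.
Saturation requires V_DS ≥ V_GS − V_t = 1.11 V; 10.4 ≥ 1.11 ✓.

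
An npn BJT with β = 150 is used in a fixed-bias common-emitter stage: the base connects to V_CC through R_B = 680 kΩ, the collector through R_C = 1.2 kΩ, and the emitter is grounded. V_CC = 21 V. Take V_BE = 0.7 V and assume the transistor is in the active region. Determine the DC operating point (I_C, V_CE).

Base loop: V_CC = I_B·R_B + V_BE, so I_B = (21 − 0.7)/680 kΩ = 0.0299 mA.
In the active region I_C = β·I_B = 150 × 0.0299 = 4.48 mA.
Collector loop: V_CE = V_CC − I_C·R_C = 21 − 4.48×1.2 = 15.6 V.
Since V_CE = 15.6 V > V_CE(sat) ≈ 0.2 V, the transistor is in the active region as assumed.

I_C ≈ 4.5 mA, V_CE ≈ 16 V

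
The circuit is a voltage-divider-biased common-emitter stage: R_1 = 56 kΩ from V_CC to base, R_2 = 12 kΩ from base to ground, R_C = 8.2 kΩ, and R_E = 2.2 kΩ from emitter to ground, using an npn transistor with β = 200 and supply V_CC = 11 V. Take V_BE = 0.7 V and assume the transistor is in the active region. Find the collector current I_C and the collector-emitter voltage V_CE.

I_C ≈ 0.55 mA, V_CE ≈ 5.3 V

Thevenize the base divider: V_Th = V_CC·R_2/(R_1+R_2) = 11×12/68 = 1.94 V, R_Th = R_1‖R_2 = 9.88 kΩ.
Base-emitter loop: V_Th = I_B·R_Th + V_BE + (β+1)I_B·R_E, so I_B = (1.94 − 0.7) / (9.88 + 201×2.2) = 0.00275 mA.
I_C = β·I_B = 200×0.00275 = 0.549 mA, and I_E = (β+1)I_B = 0.552 mA.
V_CE = V_CC − I_C·R_C − I_E·R_E = 11 − 0.549×8.2 − 0.552×2.2 = 5.28 V.
V_CE = 5.28 V > 0.2 V confirms active-region operation.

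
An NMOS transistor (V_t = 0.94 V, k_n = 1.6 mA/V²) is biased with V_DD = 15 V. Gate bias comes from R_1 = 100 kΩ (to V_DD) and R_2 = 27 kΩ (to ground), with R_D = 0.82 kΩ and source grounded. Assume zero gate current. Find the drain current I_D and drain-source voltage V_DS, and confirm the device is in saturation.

I_D ≈ 4 mA, V_DS ≈ 12 V

V_G = V_DD·R_2/(R_1+R_2) = 15×27/127 = 3.19 V. With the source grounded, V_GS = V_G = 3.19 V.
Assume saturation: I_D = (k_n/2)(V_GS − V_t)² = (1.6/2)×(3.19 − 0.94)² = 0.8×2.25² = 4.05 mA.
V_DS = V_DD − I_D·R_D = 15 − 4.05×0.82 = 11.7 V.
Saturation requires V_DS ≥ V_GS − V_t = 2.25 V; 11.7 ≥ 2.25 ✓.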